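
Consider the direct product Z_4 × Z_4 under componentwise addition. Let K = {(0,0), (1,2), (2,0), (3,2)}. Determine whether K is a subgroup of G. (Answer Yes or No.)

Yes

|K| = 4 divides |G| = 16, consistent with Lagrange.
K contains the identity, every element's inverse is in K, and K is closed under +: it is a subgroup.
In fact K = ⟨(3,2)⟩.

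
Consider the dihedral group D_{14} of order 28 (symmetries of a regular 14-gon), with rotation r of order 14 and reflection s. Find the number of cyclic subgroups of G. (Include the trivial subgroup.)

18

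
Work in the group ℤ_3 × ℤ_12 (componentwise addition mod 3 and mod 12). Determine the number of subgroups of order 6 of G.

4

|G| = 36 and 6 | 36, so subgroups of order 6 are possible by Lagrange.
The subgroups of order 6 are: {(0,0), (0,2), (0,4), (0,6), (0,8), (0,10)}; {(0,0), (0,6), (1,0), (1,6), (2,0), (2,6)}; {(0,0), (0,6), (1,4), (1,10), (2,2), (2,8)}; {(0,0), (0,6), (1,2), (1,8), (2,4), (2,10)}.
So G has 4 subgroups of order 6.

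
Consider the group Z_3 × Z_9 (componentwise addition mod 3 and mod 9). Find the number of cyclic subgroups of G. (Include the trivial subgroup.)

Each element a generates a cyclic subgroup ⟨a⟩; distinct elements may generate the same one (a cyclic group of order d has φ(d) generators).
Cyclic subgroups by order — order 1: 1; order 3: 4; order 9: 3.
Total: 8.

8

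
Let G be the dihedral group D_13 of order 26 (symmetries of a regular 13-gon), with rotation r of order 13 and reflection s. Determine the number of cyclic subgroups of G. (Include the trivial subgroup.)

15

Group the elements of G by the cyclic subgroup they generate; each cyclic subgroup of order d accounts for φ(d) elements.
Cyclic subgroups by order — order 1: 1; order 2: 13; order 13: 1.
Total: 15.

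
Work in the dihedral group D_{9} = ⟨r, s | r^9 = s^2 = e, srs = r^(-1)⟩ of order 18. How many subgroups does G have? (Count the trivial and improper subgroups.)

16

|G| = 18, so by Lagrange every subgroup order divides 18. Divisors: 1, 2, 3, 6, 9, 18.
Subgroups by order — order 1: 1; order 2: 9; order 3: 1; order 6: 3; order 9: 1; order 18: 1.
Total: 1 + 9 + 1 + 3 + 1 + 1 = 16.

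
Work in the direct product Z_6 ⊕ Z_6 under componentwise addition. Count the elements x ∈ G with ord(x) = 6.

An element (a,b) has order lcm(ord(a), ord(b)); count pairs with lcm equal to 6.
Enumerating gives 24 such elements.

24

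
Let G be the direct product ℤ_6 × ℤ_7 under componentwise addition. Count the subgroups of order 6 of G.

|G| = 42 and 6 | 42, so subgroups of order 6 are possible by Lagrange.
The subgroups of order 6 are: {(0,0), (1,0), (2,0), (3,0), (4,0), (5,0)}.
So G has 1 subgroup of order 6.

1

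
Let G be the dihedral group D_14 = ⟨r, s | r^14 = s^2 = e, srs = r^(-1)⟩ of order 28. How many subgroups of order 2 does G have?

15

|G| = 28 and 2 | 28, so subgroups of order 2 are possible by Lagrange.
The subgroups of order 2 are: {e, r^10s}; {e, r^11s}; {e, r^12s}; {e, r^13s}; … (15 in all).
So G has 15 subgroups of order 2.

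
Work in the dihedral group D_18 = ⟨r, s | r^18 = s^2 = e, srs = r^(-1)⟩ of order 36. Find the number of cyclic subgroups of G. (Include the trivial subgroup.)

24

Group the elements of G by the cyclic subgroup they generate; each cyclic subgroup of order d accounts for φ(d) elements.
Cyclic subgroups by order — order 1: 1; order 2: 19; order 3: 1; order 6: 1; order 9: 1; order 18: 1.
Total: 24.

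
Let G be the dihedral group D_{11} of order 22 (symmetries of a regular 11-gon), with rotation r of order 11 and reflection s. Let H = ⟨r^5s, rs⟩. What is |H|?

|⟨r^5s⟩| = 2 and |⟨rs⟩| = 2, so |H| is a multiple of lcm(2, 2) = 2 and divides |G| = 22.
Closing {r^5s, rs} under the group operation gives all of G, so |H| = 22.

22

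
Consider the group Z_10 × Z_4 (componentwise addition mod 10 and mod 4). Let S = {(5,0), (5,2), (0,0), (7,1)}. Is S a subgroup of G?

(7,1) ∈ S but its inverse (3,3) ∉ S, so S is not a subgroup.

No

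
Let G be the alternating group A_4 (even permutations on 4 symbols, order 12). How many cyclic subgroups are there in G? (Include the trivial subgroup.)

Each element a generates a cyclic subgroup ⟨a⟩; distinct elements may generate the same one (a cyclic group of order d has φ(d) generators).
Cyclic subgroups by order — order 1: 1; order 2: 3; order 3: 4.
Total: 8.

8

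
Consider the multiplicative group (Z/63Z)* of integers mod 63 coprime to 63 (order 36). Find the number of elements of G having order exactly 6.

Enumerating element orders in G gives 24 elements of order 6.

24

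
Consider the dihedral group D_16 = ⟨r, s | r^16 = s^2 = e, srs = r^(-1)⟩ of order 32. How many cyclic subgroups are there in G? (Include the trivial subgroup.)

21

Group the elements of G by the cyclic subgroup they generate; each cyclic subgroup of order d accounts for φ(d) elements.
Cyclic subgroups by order — order 1: 1; order 2: 17; order 4: 1; order 8: 1; order 16: 1.
Total: 21.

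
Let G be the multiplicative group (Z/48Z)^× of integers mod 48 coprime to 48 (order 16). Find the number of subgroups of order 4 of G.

11

|G| = 16 and 4 | 16, so subgroups of order 4 are possible by Lagrange.
The subgroups of order 4 are: {1, 11, 25, 35}; {1, 13, 25, 37}; {1, 7, 17, 23}; {1, 17, 25, 41}; … (11 in all).
So G has 11 subgroups of order 4.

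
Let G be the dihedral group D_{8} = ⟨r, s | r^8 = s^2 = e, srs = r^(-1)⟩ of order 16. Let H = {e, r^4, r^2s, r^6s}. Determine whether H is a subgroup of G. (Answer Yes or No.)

Yes

|H| = 4 divides |G| = 16, consistent with Lagrange.
H contains the identity, every element's inverse is in H, and H is closed under ·: it is a subgroup.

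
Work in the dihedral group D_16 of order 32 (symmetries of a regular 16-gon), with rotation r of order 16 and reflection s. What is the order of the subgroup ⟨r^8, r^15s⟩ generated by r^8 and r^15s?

4

|⟨r^8⟩| = 2 and |⟨r^15s⟩| = 2, so |H| is a multiple of lcm(2, 2) = 2 and divides |G| = 32.
Closing under the operation: H = {e, r^8, r^7s, r^15s}, so |H| = 4.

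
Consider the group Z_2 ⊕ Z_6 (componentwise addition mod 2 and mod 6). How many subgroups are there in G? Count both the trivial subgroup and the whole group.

10

|G| = 12, so by Lagrange every subgroup order divides 12. Divisors: 1, 2, 3, 4, 6, 12.
Subgroups by order — order 1: 1; order 2: 3; order 3: 1; order 4: 1; order 6: 3; order 12: 1.
Total: 1 + 3 + 1 + 1 + 3 + 1 = 10.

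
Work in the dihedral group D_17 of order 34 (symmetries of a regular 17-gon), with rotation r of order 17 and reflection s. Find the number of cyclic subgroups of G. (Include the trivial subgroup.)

19

Group the elements of G by the cyclic subgroup they generate; each cyclic subgroup of order d accounts for φ(d) elements.
Cyclic subgroups by order — order 1: 1; order 2: 17; order 17: 1.
Total: 19.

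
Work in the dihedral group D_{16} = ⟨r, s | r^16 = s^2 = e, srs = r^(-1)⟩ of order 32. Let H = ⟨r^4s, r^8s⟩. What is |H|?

8

|⟨r^4s⟩| = 2 and |⟨r^8s⟩| = 2, so |H| is a multiple of lcm(2, 2) = 2 and divides |G| = 32.
Closing under the operation: H = {e, r^4, r^8, r^12, s, r^4s, r^8s, r^12s}, so |H| = 8.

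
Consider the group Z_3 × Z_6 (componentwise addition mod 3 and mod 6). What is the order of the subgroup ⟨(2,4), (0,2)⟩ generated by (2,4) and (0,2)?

|⟨(2,4)⟩| = 3 and |⟨(0,2)⟩| = 3, so |H| is a multiple of lcm(3, 3) = 3 and divides |G| = 18.
Closing under the operation: H = {(0,0), (0,2), (0,4), (1,0), (1,2), (1,4), (2,0), (2,2), (2,4)}, so |H| = 9.

9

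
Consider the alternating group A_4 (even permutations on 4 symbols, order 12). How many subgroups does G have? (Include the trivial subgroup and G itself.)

10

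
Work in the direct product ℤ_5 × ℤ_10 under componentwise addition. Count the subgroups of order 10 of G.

6

|G| = 50 and 10 | 50, so subgroups of order 10 are possible by Lagrange.
The subgroups of order 10 are: {(0,0), (0,1), (0,2), (0,3), (0,4), (0,5), (0,6), (0,7), (0,8), (0,9)}; {(0,0), (0,5), (1,0), (1,5), (2,0), (2,5), (3,0), (3,5), (4,0), (4,5)}; {(0,0), (0,5), (1,1), (1,6), (2,2), (2,7), (3,3), (3,8), (4,4), (4,9)}; {(0,0), (0,5), (1,2), (1,7), (2,4), (2,9), (3,1), (3,6), (4,3), (4,8)}; … (6 in all).
So G has 6 subgroups of order 10.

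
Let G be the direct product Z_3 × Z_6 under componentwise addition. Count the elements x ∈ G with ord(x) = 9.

An element (a,b) has order lcm(ord(a), ord(b)); count pairs with lcm equal to 9.
Enumerating gives 0 such elements.

0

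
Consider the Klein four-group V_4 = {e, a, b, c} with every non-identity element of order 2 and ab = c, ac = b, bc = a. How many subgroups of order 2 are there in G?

3

|G| = 4 and 2 | 4, so subgroups of order 2 are possible by Lagrange.
The subgroups of order 2 are: {e, a}; {e, b}; {e, c}.
So G has 3 subgroups of order 2.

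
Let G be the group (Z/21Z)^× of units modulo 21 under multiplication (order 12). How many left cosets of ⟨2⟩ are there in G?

2

|⟨2⟩| = 6 and |G| = 12.
By Lagrange, [G : H] = |G|/|H| = 12/6 = 2.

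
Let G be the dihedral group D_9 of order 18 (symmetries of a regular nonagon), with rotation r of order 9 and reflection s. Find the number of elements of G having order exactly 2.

Enumerating element orders in G gives 9 elements of order 2.

9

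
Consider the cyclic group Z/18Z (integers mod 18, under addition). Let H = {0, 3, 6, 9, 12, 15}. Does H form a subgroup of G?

|H| = 6 divides |G| = 18, consistent with Lagrange.
H contains the identity, every element's inverse is in H, and H is closed under +: it is a subgroup.
In fact H = ⟨3⟩.

Yes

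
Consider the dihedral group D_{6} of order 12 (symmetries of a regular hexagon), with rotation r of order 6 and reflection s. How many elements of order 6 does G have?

The elements of order 6 are: r, r^5.
That's 2.

2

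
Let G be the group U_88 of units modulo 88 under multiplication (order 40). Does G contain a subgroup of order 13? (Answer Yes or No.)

No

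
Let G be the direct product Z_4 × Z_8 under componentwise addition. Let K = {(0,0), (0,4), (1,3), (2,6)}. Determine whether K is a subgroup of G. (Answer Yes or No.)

No

(2,6) ∈ K but its inverse (2,2) ∉ K, so K is not a subgroup.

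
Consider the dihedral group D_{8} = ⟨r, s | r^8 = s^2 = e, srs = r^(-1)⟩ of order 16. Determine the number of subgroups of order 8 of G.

|G| = 16 and 8 | 16, so subgroups of order 8 are possible by Lagrange.
The subgroups of order 8 are: {e, r, r^2, r^3, r^4, r^5, r^6, r^7}; {e, r^2, r^4, r^6, s, r^2s, r^4s, r^6s}; {e, r^2, r^4, r^6, rs, r^3s, r^5s, r^7s}.
So G has 3 subgroups of order 8.

3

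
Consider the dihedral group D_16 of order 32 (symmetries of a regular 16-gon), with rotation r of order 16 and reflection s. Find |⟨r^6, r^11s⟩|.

|⟨r^6⟩| = 8 and |⟨r^11s⟩| = 2, so |H| is a multiple of lcm(8, 2) = 8 and divides |G| = 32.
Closing under the operation: H = {e, r^2, r^4, r^6, r^8, r^10, r^12, r^14, rs, r^3s, r^5s, r^7s, r^9s, r^11s, r^13s, r^15s}, so |H| = 16.

16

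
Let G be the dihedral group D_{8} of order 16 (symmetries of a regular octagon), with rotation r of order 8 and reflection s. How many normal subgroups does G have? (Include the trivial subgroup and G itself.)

7

G has 19 subgroups. Checking conjugation-invariance by order — order 1: 1/1 normal; order 2: 1/9 normal; order 4: 1/5 normal; order 8: 3/3 normal; order 16: 1/1 normal.
Total normal subgroups: 7.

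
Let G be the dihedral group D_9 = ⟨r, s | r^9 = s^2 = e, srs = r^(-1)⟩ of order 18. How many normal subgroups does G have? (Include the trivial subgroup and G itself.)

4

G has 16 subgroups. Checking conjugation-invariance by order — order 1: 1/1 normal; order 2: 0/9 normal; order 3: 1/1 normal; order 6: 0/3 normal; order 9: 1/1 normal; order 18: 1/1 normal.
Total normal subgroups: 4.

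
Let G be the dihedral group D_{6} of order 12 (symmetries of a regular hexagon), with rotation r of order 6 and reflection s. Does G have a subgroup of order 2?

2 | 12. A subgroup of order 2 is {e, r^2s}.

Yes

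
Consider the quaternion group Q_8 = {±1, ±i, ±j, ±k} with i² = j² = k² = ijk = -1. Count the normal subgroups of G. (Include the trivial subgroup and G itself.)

6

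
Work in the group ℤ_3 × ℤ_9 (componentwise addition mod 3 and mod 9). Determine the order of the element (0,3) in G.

3

The order of (0,3) in Z_3 × Z_9 is lcm(ord(0) in Z_3, ord(3) in Z_9).
ord(0) = 1 and ord(3) = 3, so |⟨(0,3)⟩| = lcm(1, 3) = 3.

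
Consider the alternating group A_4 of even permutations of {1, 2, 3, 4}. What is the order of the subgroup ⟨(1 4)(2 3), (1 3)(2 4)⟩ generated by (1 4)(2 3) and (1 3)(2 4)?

4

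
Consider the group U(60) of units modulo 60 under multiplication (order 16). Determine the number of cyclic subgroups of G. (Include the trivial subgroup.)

Group the elements of G by the cyclic subgroup they generate; each cyclic subgroup of order d accounts for φ(d) elements.
Cyclic subgroups by order — order 1: 1; order 2: 7; order 4: 4.
Total: 12.

12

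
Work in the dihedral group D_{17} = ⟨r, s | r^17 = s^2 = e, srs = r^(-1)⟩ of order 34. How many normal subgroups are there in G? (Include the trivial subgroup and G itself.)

3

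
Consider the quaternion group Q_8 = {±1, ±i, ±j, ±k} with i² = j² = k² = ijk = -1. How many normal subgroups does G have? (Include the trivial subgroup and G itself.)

6

G has 6 subgroups. Checking conjugation-invariance by order — order 1: 1/1 normal; order 2: 1/1 normal; order 4: 3/3 normal; order 8: 1/1 normal.
Total normal subgroups: 6.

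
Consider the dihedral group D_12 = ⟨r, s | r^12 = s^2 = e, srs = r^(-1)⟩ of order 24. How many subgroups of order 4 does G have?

|G| = 24 and 4 | 24, so subgroups of order 4 are possible by Lagrange.
The subgroups of order 4 are: {e, r^6, r^4s, r^10s}; {e, r^6, r^5s, r^11s}; {e, r^6, r^2s, r^8s}; {e, r^3, r^6, r^9}; … (7 in all).
So G has 7 subgroups of order 4.

7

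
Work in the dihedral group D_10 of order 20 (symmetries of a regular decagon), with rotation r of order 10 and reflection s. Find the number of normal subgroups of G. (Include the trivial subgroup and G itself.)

G has 22 subgroups. Checking conjugation-invariance by order — order 1: 1/1 normal; order 2: 1/11 normal; order 4: 0/5 normal; order 5: 1/1 normal; order 10: 3/3 normal; order 20: 1/1 normal.
Total normal subgroups: 7.

7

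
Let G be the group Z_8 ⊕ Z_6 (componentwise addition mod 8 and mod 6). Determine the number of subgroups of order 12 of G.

|G| = 48 and 12 | 48, so subgroups of order 12 are possible by Lagrange.
The subgroups of order 12 are: {(0,0), (0,1), (0,2), (0,3), (0,4), (0,5), (4,0), (4,1), (4,2), (4,3), (4,4), (4,5)}; {(0,0), (0,2), (0,4), (2,0), (2,2), (2,4), (4,0), (4,2), (4,4), (6,0), (6,2), (6,4)}; {(0,0), (0,2), (0,4), (2,1), (2,3), (2,5), (4,0), (4,2), (4,4), (6,1), (6,3), (6,5)}.
So G has 3 subgroups of order 12.

3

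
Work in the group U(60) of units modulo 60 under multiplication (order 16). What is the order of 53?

Compute successive powers of 53 mod 60: 53, 49, 17, 1; 53^4 ≡ 1 (mod 60).
So |⟨53⟩| = 4.

4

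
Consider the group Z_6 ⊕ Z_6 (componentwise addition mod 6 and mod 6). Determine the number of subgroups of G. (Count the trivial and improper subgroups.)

30

|G| = 36, so by Lagrange every subgroup order divides 36. Divisors: 1, 2, 3, 4, 6, 9, 12, 18, 36.
Subgroups by order — order 1: 1; order 2: 3; order 3: 4; order 4: 1; order 6: 12; order 9: 1; order 12: 4; order 18: 3; order 36: 1.
Total: 1 + 3 + 4 + 1 + 12 + 1 + 4 + 3 + 1 = 30.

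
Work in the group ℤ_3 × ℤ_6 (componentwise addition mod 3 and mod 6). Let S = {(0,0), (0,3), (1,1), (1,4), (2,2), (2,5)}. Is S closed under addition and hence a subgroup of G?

|S| = 6 divides |G| = 18, consistent with Lagrange.
S contains the identity, every element's inverse is in S, and S is closed under +: it is a subgroup.
In fact S = ⟨(2,5)⟩.

Yes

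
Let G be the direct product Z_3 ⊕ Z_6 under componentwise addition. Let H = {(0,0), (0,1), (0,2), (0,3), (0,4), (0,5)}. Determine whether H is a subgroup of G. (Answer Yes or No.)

|H| = 6 divides |G| = 18, consistent with Lagrange.
H contains the identity, every element's inverse is in H, and H is closed under +: it is a subgroup.
In fact H = ⟨(0,1)⟩.

Yes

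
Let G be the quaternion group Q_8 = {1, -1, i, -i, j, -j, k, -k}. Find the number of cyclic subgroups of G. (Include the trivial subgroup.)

Each element a generates a cyclic subgroup ⟨a⟩; distinct elements may generate the same one (a cyclic group of order d has φ(d) generators).
Cyclic subgroups by order — order 1: 1; order 2: 1; order 4: 3.
Total: 5.

5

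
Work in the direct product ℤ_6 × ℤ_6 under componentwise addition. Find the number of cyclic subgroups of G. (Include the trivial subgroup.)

Group the elements of G by the cyclic subgroup they generate; each cyclic subgroup of order d accounts for φ(d) elements.
Cyclic subgroups by order — order 1: 1; order 2: 3; order 3: 4; order 6: 12.
Total: 20.

20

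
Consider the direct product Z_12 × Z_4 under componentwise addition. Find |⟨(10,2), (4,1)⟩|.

|⟨(10,2)⟩| = 6 and |⟨(4,1)⟩| = 12, so |H| is a multiple of lcm(6, 12) = 12 and divides |G| = 48.
Closing under the operation: H = {(0,0), (0,1), (0,2), (0,3), (2,0), (2,1), (2,2), (2,3), (4,0), (4,1), (4,2), (4,3), (6,0), (6,1), (6,2), (6,3), (8,0), (8,1), (8,2), (8,3), (10,0), (10,1), (10,2), (10,3)}, so |H| = 24.

24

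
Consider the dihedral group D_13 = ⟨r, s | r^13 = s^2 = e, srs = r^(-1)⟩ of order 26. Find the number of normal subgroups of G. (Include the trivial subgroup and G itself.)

G has 16 subgroups. Checking conjugation-invariance by order — order 1: 1/1 normal; order 2: 0/13 normal; order 13: 1/1 normal; order 26: 1/1 normal.
Total normal subgroups: 3.

3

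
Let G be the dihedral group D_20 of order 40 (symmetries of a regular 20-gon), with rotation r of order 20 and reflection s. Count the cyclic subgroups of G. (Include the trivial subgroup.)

Each element a generates a cyclic subgroup ⟨a⟩; distinct elements may generate the same one (a cyclic group of order d has φ(d) generators).
Cyclic subgroups by order — order 1: 1; order 2: 21; order 4: 1; order 5: 1; order 10: 1; order 20: 1.
Total: 26.

26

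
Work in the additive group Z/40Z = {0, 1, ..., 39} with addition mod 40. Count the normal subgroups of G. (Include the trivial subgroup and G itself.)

G is abelian, so every subgroup is normal.
G has 8 subgroups in total, hence 8 normal subgroups.

8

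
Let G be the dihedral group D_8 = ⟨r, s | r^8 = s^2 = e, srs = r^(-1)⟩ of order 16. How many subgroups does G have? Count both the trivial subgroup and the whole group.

19

|G| = 16, so by Lagrange every subgroup order divides 16. Divisors: 1, 2, 4, 8, 16.
Subgroups by order — order 1: 1; order 2: 9; order 4: 5; order 8: 3; order 16: 1.
Total: 1 + 9 + 5 + 3 + 1 = 19.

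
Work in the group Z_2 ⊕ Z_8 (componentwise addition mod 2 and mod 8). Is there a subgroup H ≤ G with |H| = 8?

Yes

8 | 16. A subgroup of order 8 is {(0,0), (0,1), (0,2), (0,3), (0,4), (0,5), (0,6), (0,7)}.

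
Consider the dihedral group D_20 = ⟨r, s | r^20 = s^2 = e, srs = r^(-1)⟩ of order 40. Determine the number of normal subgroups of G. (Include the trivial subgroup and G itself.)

G has 48 subgroups. Checking conjugation-invariance by order — order 1: 1/1 normal; order 2: 1/21 normal; order 4: 1/11 normal; order 5: 1/1 normal; order 8: 0/5 normal; order 10: 1/5 normal; order 20: 3/3 normal; order 40: 1/1 normal.
Total normal subgroups: 9.

9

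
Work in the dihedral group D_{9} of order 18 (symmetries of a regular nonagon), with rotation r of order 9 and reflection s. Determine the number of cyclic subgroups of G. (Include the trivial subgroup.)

12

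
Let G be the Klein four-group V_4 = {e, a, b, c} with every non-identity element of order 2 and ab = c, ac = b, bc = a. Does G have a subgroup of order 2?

2 | 4. A subgroup of order 2 is {e, a}.

Yes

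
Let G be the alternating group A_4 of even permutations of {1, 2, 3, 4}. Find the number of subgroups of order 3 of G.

4

|G| = 12 and 3 | 12, so subgroups of order 3 are possible by Lagrange.
The subgroups of order 3 are: {e, (1 2 3), (1 3 2)}; {e, (1 2 4), (1 4 2)}; {e, (1 3 4), (1 4 3)}; {e, (2 3 4), (2 4 3)}.
So G has 4 subgroups of order 3.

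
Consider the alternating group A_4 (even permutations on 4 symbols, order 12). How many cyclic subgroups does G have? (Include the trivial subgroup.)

Each element a generates a cyclic subgroup ⟨a⟩; distinct elements may generate the same one (a cyclic group of order d has φ(d) generators).
Cyclic subgroups by order — order 1: 1; order 2: 3; order 3: 4.
Total: 8.

8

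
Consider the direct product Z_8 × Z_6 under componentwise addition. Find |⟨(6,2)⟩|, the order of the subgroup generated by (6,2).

12

The order of (6,2) in Z_8 × Z_6 is lcm(ord(6) in Z_8, ord(2) in Z_6).
ord(6) = 4 and ord(2) = 3, so |⟨(6,2)⟩| = lcm(4, 3) = 12.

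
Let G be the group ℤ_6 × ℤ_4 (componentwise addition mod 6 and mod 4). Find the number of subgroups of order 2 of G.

3

|G| = 24 and 2 | 24, so subgroups of order 2 are possible by Lagrange.
The subgroups of order 2 are: {(0,0), (0,2)}; {(0,0), (3,0)}; {(0,0), (3,2)}.
So G has 3 subgroups of order 2.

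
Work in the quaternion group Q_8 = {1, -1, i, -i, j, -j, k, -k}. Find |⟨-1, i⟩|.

|⟨-1⟩| = 2 and |⟨i⟩| = 4, so |H| is a multiple of lcm(2, 4) = 4 and divides |G| = 8.
Closing under the operation: H = {1, -1, i, -i}, so |H| = 4.

4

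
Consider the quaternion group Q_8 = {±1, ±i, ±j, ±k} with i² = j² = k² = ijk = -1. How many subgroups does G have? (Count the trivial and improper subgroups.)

6

|G| = 8, so by Lagrange every subgroup order divides 8. Divisors: 1, 2, 4, 8.
Subgroups by order — order 1: 1; order 2: 1; order 4: 3; order 8: 1.
Total: 1 + 1 + 3 + 1 = 6.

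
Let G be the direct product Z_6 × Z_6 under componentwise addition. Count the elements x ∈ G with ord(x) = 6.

An element (a,b) has order lcm(ord(a), ord(b)); count pairs with lcm equal to 6.
Enumerating gives 24 such elements.

24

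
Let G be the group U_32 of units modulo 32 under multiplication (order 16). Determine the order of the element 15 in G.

Compute successive powers of 15 mod 32: 15, 1; 15^2 ≡ 1 (mod 32).
So |⟨15⟩| = 2.

2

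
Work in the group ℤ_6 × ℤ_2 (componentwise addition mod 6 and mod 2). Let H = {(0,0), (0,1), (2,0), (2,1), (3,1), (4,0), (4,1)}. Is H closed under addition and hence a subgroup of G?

No

|H| = 7 does not divide |G| = 12, so by Lagrange H is not a subgroup.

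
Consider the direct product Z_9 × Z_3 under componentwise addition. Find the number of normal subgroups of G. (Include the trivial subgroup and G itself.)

10

G is abelian, so every subgroup is normal.
G has 10 subgroups in total, hence 10 normal subgroups.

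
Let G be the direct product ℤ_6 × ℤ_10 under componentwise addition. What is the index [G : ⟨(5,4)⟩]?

|⟨(5,4)⟩| = 30 and |G| = 60.
By Lagrange, [G : H] = |G|/|H| = 60/30 = 2.

2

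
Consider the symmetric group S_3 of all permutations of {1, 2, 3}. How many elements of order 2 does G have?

The elements of order 2 are: (2 3), (1 2), (1 3).
That's 3.

3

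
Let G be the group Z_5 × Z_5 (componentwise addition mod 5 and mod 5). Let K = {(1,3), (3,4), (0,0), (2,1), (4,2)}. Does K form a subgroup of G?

|K| = 5 divides |G| = 25, consistent with Lagrange.
K contains the identity, every element's inverse is in K, and K is closed under +: it is a subgroup.
In fact K = ⟨(2,1)⟩.

Yes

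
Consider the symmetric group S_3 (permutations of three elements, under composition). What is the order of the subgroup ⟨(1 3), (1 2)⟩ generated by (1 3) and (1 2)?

|⟨(1 3)⟩| = 2 and |⟨(1 2)⟩| = 2, so |H| is a multiple of lcm(2, 2) = 2 and divides |G| = 6.
Closing {(1 3), (1 2)} under the group operation gives all of G, so |H| = 6.

6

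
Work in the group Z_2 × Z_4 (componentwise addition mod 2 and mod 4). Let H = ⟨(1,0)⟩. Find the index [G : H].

|⟨(1,0)⟩| = 2 and |G| = 8.
By Lagrange, [G : H] = |G|/|H| = 8/2 = 4.

4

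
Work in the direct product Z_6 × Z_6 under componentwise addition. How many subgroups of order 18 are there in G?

|G| = 36 and 18 | 36, so subgroups of order 18 are possible by Lagrange.
The subgroups of order 18 are: {(0,0), (0,1), (0,2), (0,3), (0,4), (0,5), (2,0), (2,1), (2,2), (2,3), (2,4), (2,5), (4,0), (4,1), (4,2), (4,3), (4,4), (4,5)}; {(0,0), (0,2), (0,4), (1,0), (1,2), (1,4), (2,0), (2,2), (2,4), (3,0), (3,2), (3,4), (4,0), (4,2), (4,4), (5,0), (5,2), (5,4)}; {(0,0), (0,2), (0,4), (1,1), (1,3), (1,5), (2,0), (2,2), (2,4), (3,1), (3,3), (3,5), (4,0), (4,2), (4,4), (5,1), (5,3), (5,5)}.
So G has 3 subgroups of order 18.

3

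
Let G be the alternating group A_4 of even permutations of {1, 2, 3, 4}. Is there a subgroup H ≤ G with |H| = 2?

2 | 12. A subgroup of order 2 is {e, (1 2)(3 4)}.

Yes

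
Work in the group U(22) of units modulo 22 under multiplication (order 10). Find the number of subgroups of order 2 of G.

1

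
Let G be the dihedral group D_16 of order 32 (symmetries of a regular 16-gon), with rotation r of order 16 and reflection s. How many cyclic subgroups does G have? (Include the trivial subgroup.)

A cyclic subgroup of order d is generated by each of its φ(d) elements of order d, so the cyclic subgroups of order d number (#elements of order d)/φ(d).
Cyclic subgroups by order — order 1: 1; order 2: 17; order 4: 1; order 8: 1; order 16: 1.
Total: 21.

21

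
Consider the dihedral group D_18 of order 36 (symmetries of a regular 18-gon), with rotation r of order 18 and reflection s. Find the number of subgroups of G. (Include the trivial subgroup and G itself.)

|G| = 36, so by Lagrange every subgroup order divides 36. Divisors: 1, 2, 3, 4, 6, 9, 12, 18, 36.
Subgroups by order — order 1: 1; order 2: 19; order 3: 1; order 4: 9; order 6: 7; order 9: 1; order 12: 3; order 18: 3; order 36: 1.
Total: 1 + 19 + 1 + 9 + 7 + 1 + 3 + 3 + 1 = 45.

45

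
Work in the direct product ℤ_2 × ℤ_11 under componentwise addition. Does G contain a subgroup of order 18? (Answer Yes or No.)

18 does not divide |G| = 22, so by Lagrange no subgroup of order 18 exists.

No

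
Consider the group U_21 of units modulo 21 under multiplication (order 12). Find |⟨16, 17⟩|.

6

|⟨16⟩| = 3 and |⟨17⟩| = 6, so |H| is a multiple of lcm(3, 6) = 6 and divides |G| = 12.
Closing under the operation: H = {1, 4, 5, 16, 17, 20}, so |H| = 6.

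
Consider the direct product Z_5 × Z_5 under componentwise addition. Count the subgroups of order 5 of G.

6

|G| = 25 and 5 | 25, so subgroups of order 5 are possible by Lagrange.
The subgroups of order 5 are: {(0,0), (0,1), (0,2), (0,3), (0,4)}; {(0,0), (1,0), (2,0), (3,0), (4,0)}; {(0,0), (1,1), (2,2), (3,3), (4,4)}; {(0,0), (1,2), (2,4), (3,1), (4,3)}; … (6 in all).
So G has 6 subgroups of order 5.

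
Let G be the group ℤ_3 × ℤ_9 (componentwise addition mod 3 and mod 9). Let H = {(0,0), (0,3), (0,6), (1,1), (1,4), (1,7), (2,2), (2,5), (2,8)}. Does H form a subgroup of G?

Yes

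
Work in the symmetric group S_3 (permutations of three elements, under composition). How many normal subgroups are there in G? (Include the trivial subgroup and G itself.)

3

G has 6 subgroups. Checking conjugation-invariance by order — order 1: 1/1 normal; order 2: 0/3 normal; order 3: 1/1 normal; order 6: 1/1 normal.
Total normal subgroups: 3.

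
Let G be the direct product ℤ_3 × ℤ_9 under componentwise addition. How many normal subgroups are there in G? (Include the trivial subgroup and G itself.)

10

G is abelian, so every subgroup is normal.
G has 10 subgroups in total, hence 10 normal subgroups.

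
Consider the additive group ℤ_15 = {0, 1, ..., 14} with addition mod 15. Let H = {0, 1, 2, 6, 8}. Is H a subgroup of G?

1 ∈ H but its inverse 14 ∉ H, so H is not a subgroup.

No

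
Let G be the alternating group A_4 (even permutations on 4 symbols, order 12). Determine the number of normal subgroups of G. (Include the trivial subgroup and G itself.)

G has 10 subgroups. Checking conjugation-invariance by order — order 1: 1/1 normal; order 2: 0/3 normal; order 3: 0/4 normal; order 4: 1/1 normal; order 12: 1/1 normal.
Total normal subgroups: 3.

3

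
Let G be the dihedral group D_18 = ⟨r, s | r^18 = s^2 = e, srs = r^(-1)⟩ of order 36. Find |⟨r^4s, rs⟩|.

12

|⟨r^4s⟩| = 2 and |⟨rs⟩| = 2, so |H| is a multiple of lcm(2, 2) = 2 and divides |G| = 36.
Closing under the operation: H = {e, r^3, r^6, r^9, r^12, r^15, rs, r^4s, r^7s, r^10s, r^13s, r^16s}, so |H| = 12.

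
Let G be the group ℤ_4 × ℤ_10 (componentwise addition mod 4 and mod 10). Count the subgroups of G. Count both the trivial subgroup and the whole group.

16

|G| = 40, so by Lagrange every subgroup order divides 40. Divisors: 1, 2, 4, 5, 8, 10, 20, 40.
Subgroups by order — order 1: 1; order 2: 3; order 4: 3; order 5: 1; order 8: 1; order 10: 3; order 20: 3; order 40: 1.
Total: 1 + 3 + 3 + 1 + 1 + 3 + 3 + 1 = 16.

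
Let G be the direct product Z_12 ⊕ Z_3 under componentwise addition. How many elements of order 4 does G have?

2

An element (a,b) has order lcm(ord(a), ord(b)); count pairs with lcm equal to 4.
Enumerating gives 2 such elements.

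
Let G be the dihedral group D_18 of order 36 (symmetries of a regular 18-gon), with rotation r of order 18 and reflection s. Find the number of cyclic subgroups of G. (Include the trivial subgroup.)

24

Each element a generates a cyclic subgroup ⟨a⟩; distinct elements may generate the same one (a cyclic group of order d has φ(d) generators).
Cyclic subgroups by order — order 1: 1; order 2: 19; order 3: 1; order 6: 1; order 9: 1; order 18: 1.
Total: 24.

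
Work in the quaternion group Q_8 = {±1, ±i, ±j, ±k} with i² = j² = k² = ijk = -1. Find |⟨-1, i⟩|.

4

|⟨-1⟩| = 2 and |⟨i⟩| = 4, so |H| is a multiple of lcm(2, 4) = 4 and divides |G| = 8.
Closing under the operation: H = {1, -1, i, -i}, so |H| = 4.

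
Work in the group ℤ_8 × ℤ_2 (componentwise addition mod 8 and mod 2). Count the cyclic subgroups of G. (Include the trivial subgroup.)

8

Each element a generates a cyclic subgroup ⟨a⟩; distinct elements may generate the same one (a cyclic group of order d has φ(d) generators).
Cyclic subgroups by order — order 1: 1; order 2: 3; order 4: 2; order 8: 2.
Total: 8.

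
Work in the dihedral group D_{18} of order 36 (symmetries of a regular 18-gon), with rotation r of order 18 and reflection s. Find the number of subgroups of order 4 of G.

|G| = 36 and 4 | 36, so subgroups of order 4 are possible by Lagrange.
The subgroups of order 4 are: {e, r^9, rs, r^10s}; {e, r^9, r^2s, r^11s}; {e, r^9, r^3s, r^12s}; {e, r^9, r^4s, r^13s}; … (9 in all).
So G has 9 subgroups of order 4.

9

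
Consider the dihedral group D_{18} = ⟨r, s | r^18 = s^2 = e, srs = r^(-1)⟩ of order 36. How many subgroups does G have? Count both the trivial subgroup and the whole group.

45

|G| = 36, so by Lagrange every subgroup order divides 36. Divisors: 1, 2, 3, 4, 6, 9, 12, 18, 36.
Subgroups by order — order 1: 1; order 2: 19; order 3: 1; order 4: 9; order 6: 7; order 9: 1; order 12: 3; order 18: 3; order 36: 1.
Total: 1 + 19 + 1 + 9 + 7 + 1 + 3 + 3 + 1 = 45.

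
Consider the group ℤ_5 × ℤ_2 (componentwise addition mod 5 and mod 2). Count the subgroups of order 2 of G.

1

|G| = 10 and 2 | 10, so subgroups of order 2 are possible by Lagrange.
The subgroups of order 2 are: {(0,0), (0,1)}.
So G has 1 subgroup of order 2.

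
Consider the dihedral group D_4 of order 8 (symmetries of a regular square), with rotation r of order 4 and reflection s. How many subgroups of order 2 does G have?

|G| = 8 and 2 | 8, so subgroups of order 2 are possible by Lagrange.
The subgroups of order 2 are: {e, r^2}; {e, r^2s}; {e, r^3s}; {e, rs}; … (5 in all).
So G has 5 subgroups of order 2.

5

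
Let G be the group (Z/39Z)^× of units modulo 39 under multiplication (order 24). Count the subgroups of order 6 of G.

3

|G| = 24 and 6 | 24, so subgroups of order 6 are possible by Lagrange.
The subgroups of order 6 are: {1, 4, 10, 16, 22, 25}; {1, 14, 16, 22, 29, 35}; {1, 16, 17, 22, 23, 38}.
So G has 3 subgroups of order 6.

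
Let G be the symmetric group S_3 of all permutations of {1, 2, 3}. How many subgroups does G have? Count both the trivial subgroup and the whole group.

|G| = 6, so by Lagrange every subgroup order divides 6. Divisors: 1, 2, 3, 6.
Subgroups by order — order 1: 1; order 2: 3; order 3: 1; order 6: 1.
Total: 1 + 3 + 1 + 1 = 6.

6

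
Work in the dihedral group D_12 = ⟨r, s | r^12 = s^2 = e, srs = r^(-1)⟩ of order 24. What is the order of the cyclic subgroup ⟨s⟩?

2

Computing powers of s: the smallest k with (s)^k = e is k = 2.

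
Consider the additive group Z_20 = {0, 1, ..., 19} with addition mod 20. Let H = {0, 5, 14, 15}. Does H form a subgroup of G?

14 ∈ H but its inverse 6 ∉ H, so H is not a subgroup.

No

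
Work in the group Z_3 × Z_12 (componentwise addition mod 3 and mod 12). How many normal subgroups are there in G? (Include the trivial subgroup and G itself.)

G is abelian, so every subgroup is normal.
G has 18 subgroups in total, hence 18 normal subgroups.

18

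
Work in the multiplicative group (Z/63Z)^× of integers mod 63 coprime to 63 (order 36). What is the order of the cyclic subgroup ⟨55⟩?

2

Compute successive powers of 55 mod 63: 55, 1; 55^2 ≡ 1 (mod 63).
So |⟨55⟩| = 2.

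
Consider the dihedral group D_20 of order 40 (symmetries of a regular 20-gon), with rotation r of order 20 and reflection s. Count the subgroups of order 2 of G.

21

|G| = 40 and 2 | 40, so subgroups of order 2 are possible by Lagrange.
The subgroups of order 2 are: {e, r^10}; {e, r^10s}; {e, r^11s}; {e, r^12s}; … (21 in all).
So G has 21 subgroups of order 2.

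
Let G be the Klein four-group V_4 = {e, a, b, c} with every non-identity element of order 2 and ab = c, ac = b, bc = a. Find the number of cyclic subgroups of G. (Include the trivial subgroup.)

4

A cyclic subgroup of order d is generated by each of its φ(d) elements of order d, so the cyclic subgroups of order d number (#elements of order d)/φ(d).
Cyclic subgroups by order — order 1: 1; order 2: 3.
Total: 4.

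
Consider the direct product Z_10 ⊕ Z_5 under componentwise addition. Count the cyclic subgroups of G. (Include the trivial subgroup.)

A cyclic subgroup of order d is generated by each of its φ(d) elements of order d, so the cyclic subgroups of order d number (#elements of order d)/φ(d).
Cyclic subgroups by order — order 1: 1; order 2: 1; order 5: 6; order 10: 6.
Total: 14.

14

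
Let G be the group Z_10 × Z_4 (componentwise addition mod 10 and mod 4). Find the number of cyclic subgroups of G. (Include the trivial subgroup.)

12

Group the elements of G by the cyclic subgroup they generate; each cyclic subgroup of order d accounts for φ(d) elements.
Cyclic subgroups by order — order 1: 1; order 2: 3; order 4: 2; order 5: 1; order 10: 3; order 20: 2.
Total: 12.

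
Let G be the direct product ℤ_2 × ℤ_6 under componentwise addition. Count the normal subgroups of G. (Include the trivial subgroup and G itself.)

10

G is abelian, so every subgroup is normal.
G has 10 subgroups in total, hence 10 normal subgroups.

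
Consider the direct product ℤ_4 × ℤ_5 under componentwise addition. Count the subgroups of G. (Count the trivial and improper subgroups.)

|G| = 20, so by Lagrange every subgroup order divides 20. Divisors: 1, 2, 4, 5, 10, 20.
Subgroups by order — order 1: 1; order 2: 1; order 4: 1; order 5: 1; order 10: 1; order 20: 1.
Total: 1 + 1 + 1 + 1 + 1 + 1 = 6.

6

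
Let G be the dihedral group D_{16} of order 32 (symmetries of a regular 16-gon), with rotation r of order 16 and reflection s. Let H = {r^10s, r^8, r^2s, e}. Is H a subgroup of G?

Yes

|H| = 4 divides |G| = 32, consistent with Lagrange.
H contains the identity, every element's inverse is in H, and H is closed under ·: it is a subgroup.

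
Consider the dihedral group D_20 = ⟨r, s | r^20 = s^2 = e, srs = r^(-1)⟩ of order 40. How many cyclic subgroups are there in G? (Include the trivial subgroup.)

26

Each element a generates a cyclic subgroup ⟨a⟩; distinct elements may generate the same one (a cyclic group of order d has φ(d) generators).
Cyclic subgroups by order — order 1: 1; order 2: 21; order 4: 1; order 5: 1; order 10: 1; order 20: 1.
Total: 26.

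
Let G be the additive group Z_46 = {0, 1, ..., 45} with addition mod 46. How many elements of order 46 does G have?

In a cyclic group of order 46, the number of elements of order d (for d | 46) is φ(d).
φ(46) = 22.

22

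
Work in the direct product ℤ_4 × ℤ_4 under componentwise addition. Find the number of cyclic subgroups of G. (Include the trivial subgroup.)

A cyclic subgroup of order d is generated by each of its φ(d) elements of order d, so the cyclic subgroups of order d number (#elements of order d)/φ(d).
Cyclic subgroups by order — order 1: 1; order 2: 3; order 4: 6.
Total: 10.

10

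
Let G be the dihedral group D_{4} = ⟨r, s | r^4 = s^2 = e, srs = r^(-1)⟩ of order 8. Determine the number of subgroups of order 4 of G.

|G| = 8 and 4 | 8, so subgroups of order 4 are possible by Lagrange.
The subgroups of order 4 are: {e, r, r^2, r^3}; {e, r^2, s, r^2s}; {e, r^2, rs, r^3s}.
So G has 3 subgroups of order 4.

3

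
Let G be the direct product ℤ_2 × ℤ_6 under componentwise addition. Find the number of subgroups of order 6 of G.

|G| = 12 and 6 | 12, so subgroups of order 6 are possible by Lagrange.
The subgroups of order 6 are: {(0,0), (0,1), (0,2), (0,3), (0,4), (0,5)}; {(0,0), (0,2), (0,4), (1,0), (1,2), (1,4)}; {(0,0), (0,2), (0,4), (1,1), (1,3), (1,5)}.
So G has 3 subgroups of order 6.

3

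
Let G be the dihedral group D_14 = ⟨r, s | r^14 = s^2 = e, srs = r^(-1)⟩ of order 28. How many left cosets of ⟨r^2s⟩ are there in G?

14

|⟨r^2s⟩| = 2 and |G| = 28.
By Lagrange, [G : H] = |G|/|H| = 28/2 = 14.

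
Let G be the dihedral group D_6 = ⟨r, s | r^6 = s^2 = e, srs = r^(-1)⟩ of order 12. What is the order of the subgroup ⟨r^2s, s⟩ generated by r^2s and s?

6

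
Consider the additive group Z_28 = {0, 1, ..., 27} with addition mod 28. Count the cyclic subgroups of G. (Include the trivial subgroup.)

6

Group the elements of G by the cyclic subgroup they generate; each cyclic subgroup of order d accounts for φ(d) elements.
Cyclic subgroups by order — order 1: 1; order 2: 1; order 4: 1; order 7: 1; order 14: 1; order 28: 1.
Total: 6.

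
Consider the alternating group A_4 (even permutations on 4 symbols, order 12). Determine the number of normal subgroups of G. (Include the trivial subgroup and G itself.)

G has 10 subgroups. Checking conjugation-invariance by order — order 1: 1/1 normal; order 2: 0/3 normal; order 3: 0/4 normal; order 4: 1/1 normal; order 12: 1/1 normal.
Total normal subgroups: 3.

3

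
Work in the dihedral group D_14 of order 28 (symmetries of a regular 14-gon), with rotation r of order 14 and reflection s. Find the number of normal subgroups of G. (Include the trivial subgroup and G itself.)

G has 28 subgroups. Checking conjugation-invariance by order — order 1: 1/1 normal; order 2: 1/15 normal; order 4: 0/7 normal; order 7: 1/1 normal; order 14: 3/3 normal; order 28: 1/1 normal.
Total normal subgroups: 7.

7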